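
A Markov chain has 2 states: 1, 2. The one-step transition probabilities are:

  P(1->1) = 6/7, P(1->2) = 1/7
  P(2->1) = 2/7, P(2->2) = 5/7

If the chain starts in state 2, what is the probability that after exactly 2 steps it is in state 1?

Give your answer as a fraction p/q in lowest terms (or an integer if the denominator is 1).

Answer: 22/49

Derivation:
Computing P^2 by repeated multiplication:
P^1 =
  1: [6/7, 1/7]
  2: [2/7, 5/7]
P^2 =
  1: [38/49, 11/49]
  2: [22/49, 27/49]

(P^2)[2 -> 1] = 22/49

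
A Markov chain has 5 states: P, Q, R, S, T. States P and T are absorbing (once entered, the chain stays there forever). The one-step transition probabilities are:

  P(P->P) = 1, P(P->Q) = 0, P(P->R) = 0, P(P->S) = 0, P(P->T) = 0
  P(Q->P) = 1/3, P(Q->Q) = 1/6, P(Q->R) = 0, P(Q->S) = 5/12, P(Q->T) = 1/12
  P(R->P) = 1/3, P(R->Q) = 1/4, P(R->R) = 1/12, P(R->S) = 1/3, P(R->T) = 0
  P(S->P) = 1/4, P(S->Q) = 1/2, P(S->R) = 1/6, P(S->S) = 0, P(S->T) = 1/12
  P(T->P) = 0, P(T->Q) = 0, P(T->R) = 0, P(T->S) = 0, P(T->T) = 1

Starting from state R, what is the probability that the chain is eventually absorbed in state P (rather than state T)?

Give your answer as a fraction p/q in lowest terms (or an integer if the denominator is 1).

Let a_i = P(absorbed in P | start in state i).
Boundary conditions: a_P = 1, a_T = 0.
For each transient state i, a_i = sum_j P(i->j) * a_j:
  a_Q = 1/3*a_P + 1/6*a_Q + 0*a_R + 5/12*a_S + 1/12*a_T
  a_R = 1/3*a_P + 1/4*a_Q + 1/12*a_R + 1/3*a_S + 0*a_T
  a_S = 1/4*a_P + 1/2*a_Q + 1/6*a_R + 0*a_S + 1/12*a_T

Substituting a_P = 1 and a_T = 0, rearrange to (I - Q) a = r where r[i] = P(i -> P):
  [5/6, 0, -5/12] . (a_Q, a_R, a_S) = 1/3
  [-1/4, 11/12, -1/3] . (a_Q, a_R, a_S) = 1/3
  [-1/2, -1/6, 1] . (a_Q, a_R, a_S) = 1/4

Solving yields:
  a_Q = 701/880
  a_R = 153/176
  a_S = 349/440

Starting state is R, so the absorption probability is a_R = 153/176.

Answer: 153/176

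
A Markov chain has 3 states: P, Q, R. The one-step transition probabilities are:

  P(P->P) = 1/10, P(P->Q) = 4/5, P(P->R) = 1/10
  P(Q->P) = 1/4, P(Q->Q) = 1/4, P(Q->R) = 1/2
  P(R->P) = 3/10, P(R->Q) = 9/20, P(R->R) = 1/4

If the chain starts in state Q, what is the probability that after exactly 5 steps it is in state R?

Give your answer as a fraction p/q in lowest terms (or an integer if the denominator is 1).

Answer: 104253/320000

Derivation:
Computing P^5 by repeated multiplication:
P^1 =
  P: [1/10, 4/5, 1/10]
  Q: [1/4, 1/4, 1/2]
  R: [3/10, 9/20, 1/4]
P^2 =
  P: [6/25, 13/40, 87/200]
  Q: [19/80, 39/80, 11/40]
  R: [87/400, 93/200, 127/400]
P^3 =
  P: [943/4000, 469/1000, 1181/4000]
  Q: [73/320, 697/1600, 269/800]
  R: [933/4000, 693/1600, 2669/8000]
P^4 =
  P: [1147/5000, 35097/80000, 26551/80000]
  Q: [7443/32000, 14167/32000, 1039/3200]
  R: [37071/160000, 35601/80000, 51727/160000]
P^5 =
  P: [74299/320000, 177019/400000, 520429/1600000]
  Q: [148061/640000, 283433/640000, 104253/320000]
  R: [370257/1600000, 1414689/3200000, 1044797/3200000]

(P^5)[Q -> R] = 104253/320000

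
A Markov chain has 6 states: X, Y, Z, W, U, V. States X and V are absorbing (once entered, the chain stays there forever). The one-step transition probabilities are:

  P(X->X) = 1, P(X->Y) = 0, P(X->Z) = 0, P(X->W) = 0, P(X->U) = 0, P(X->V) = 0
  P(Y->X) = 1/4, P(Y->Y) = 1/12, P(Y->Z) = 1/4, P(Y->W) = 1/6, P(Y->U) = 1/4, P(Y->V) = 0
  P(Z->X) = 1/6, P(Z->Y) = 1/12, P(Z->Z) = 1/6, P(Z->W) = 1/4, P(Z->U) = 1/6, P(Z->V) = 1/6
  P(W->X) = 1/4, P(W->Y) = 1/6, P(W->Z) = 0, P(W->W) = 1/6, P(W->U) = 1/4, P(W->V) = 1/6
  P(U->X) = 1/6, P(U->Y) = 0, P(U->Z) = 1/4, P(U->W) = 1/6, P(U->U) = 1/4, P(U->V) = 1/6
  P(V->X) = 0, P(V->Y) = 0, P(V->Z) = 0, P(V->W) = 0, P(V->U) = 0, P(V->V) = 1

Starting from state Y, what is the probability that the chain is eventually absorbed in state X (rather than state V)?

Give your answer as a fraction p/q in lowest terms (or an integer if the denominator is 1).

Let a_i = P(absorbed in X | start in state i).
Boundary conditions: a_X = 1, a_V = 0.
For each transient state i, a_i = sum_j P(i->j) * a_j:
  a_Y = 1/4*a_X + 1/12*a_Y + 1/4*a_Z + 1/6*a_W + 1/4*a_U + 0*a_V
  a_Z = 1/6*a_X + 1/12*a_Y + 1/6*a_Z + 1/4*a_W + 1/6*a_U + 1/6*a_V
  a_W = 1/4*a_X + 1/6*a_Y + 0*a_Z + 1/6*a_W + 1/4*a_U + 1/6*a_V
  a_U = 1/6*a_X + 0*a_Y + 1/4*a_Z + 1/6*a_W + 1/4*a_U + 1/6*a_V

Substituting a_X = 1 and a_V = 0, rearrange to (I - Q) a = r where r[i] = P(i -> X):
  [11/12, -1/4, -1/6, -1/4] . (a_Y, a_Z, a_W, a_U) = 1/4
  [-1/12, 5/6, -1/4, -1/6] . (a_Y, a_Z, a_W, a_U) = 1/6
  [-1/6, 0, 5/6, -1/4] . (a_Y, a_Z, a_W, a_U) = 1/4
  [0, -1/4, -1/6, 3/4] . (a_Y, a_Z, a_W, a_U) = 1/6

Solving yields:
  a_Y = 149/219
  a_Z = 5/9
  a_W = 131/219
  a_U = 355/657

Starting state is Y, so the absorption probability is a_Y = 149/219.

Answer: 149/219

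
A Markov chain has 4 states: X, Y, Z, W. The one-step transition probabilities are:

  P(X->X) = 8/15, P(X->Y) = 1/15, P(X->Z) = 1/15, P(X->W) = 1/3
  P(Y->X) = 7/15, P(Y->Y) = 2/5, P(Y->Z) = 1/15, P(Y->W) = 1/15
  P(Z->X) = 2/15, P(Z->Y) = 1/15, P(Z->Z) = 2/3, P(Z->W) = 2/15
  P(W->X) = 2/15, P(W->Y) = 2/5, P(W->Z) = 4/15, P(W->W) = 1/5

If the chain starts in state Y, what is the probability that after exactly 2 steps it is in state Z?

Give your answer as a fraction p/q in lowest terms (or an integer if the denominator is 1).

Computing P^2 by repeated multiplication:
P^1 =
  X: [8/15, 1/15, 1/15, 1/3]
  Y: [7/15, 2/5, 1/15, 1/15]
  Z: [2/15, 1/15, 2/3, 2/15]
  W: [2/15, 2/5, 4/15, 1/5]
P^2 =
  X: [83/225, 1/5, 13/75, 58/225]
  Y: [34/75, 2/9, 3/25, 46/225]
  Z: [47/225, 2/15, 37/75, 37/225]
  W: [8/25, 4/15, 4/15, 11/75]

(P^2)[Y -> Z] = 3/25

Answer: 3/25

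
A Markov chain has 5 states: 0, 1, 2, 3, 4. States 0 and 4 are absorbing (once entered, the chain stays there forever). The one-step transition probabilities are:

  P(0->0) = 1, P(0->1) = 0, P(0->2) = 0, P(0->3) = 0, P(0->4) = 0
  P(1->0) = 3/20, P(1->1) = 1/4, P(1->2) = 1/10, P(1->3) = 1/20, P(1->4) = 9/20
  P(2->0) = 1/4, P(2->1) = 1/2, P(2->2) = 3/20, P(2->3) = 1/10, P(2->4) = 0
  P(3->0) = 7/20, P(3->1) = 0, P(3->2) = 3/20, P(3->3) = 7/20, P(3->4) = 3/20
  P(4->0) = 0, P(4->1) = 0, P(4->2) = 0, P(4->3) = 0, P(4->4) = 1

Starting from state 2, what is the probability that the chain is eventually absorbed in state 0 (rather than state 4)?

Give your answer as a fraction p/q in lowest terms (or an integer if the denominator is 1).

Let a_i = P(absorbed in 0 | start in state i).
Boundary conditions: a_0 = 1, a_4 = 0.
For each transient state i, a_i = sum_j P(i->j) * a_j:
  a_1 = 3/20*a_0 + 1/4*a_1 + 1/10*a_2 + 1/20*a_3 + 9/20*a_4
  a_2 = 1/4*a_0 + 1/2*a_1 + 3/20*a_2 + 1/10*a_3 + 0*a_4
  a_3 = 7/20*a_0 + 0*a_1 + 3/20*a_2 + 7/20*a_3 + 3/20*a_4

Substituting a_0 = 1 and a_4 = 0, rearrange to (I - Q) a = r where r[i] = P(i -> 0):
  [3/4, -1/10, -1/20] . (a_1, a_2, a_3) = 3/20
  [-1/2, 17/20, -1/10] . (a_1, a_2, a_3) = 1/4
  [0, -3/20, 13/20] . (a_1, a_2, a_3) = 7/20

Solving yields:
  a_1 = 937/2935
  a_2 = 329/587
  a_3 = 392/587

Starting state is 2, so the absorption probability is a_2 = 329/587.

Answer: 329/587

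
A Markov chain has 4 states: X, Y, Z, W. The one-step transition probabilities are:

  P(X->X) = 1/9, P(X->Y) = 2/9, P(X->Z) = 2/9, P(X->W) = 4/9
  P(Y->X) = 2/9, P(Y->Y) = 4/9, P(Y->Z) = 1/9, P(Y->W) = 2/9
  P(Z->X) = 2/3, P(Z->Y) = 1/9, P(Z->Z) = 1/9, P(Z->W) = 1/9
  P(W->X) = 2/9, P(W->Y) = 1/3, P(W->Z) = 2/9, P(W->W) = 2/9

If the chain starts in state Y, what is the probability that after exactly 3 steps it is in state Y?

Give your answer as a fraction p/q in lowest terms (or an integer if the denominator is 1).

Computing P^3 by repeated multiplication:
P^1 =
  X: [1/9, 2/9, 2/9, 4/9]
  Y: [2/9, 4/9, 1/9, 2/9]
  Z: [2/3, 1/9, 1/9, 1/9]
  W: [2/9, 1/3, 2/9, 2/9]
P^2 =
  X: [25/81, 8/27, 14/81, 2/9]
  Y: [20/81, 1/3, 13/81, 7/27]
  Z: [16/81, 20/81, 16/81, 29/81]
  W: [8/27, 8/27, 13/81, 20/81]
P^3 =
  X: [193/729, 214/729, 124/729, 22/81]
  Y: [194/729, 224/729, 122/729, 7/27]
  Z: [70/243, 215/729, 14/81, 178/729]
  W: [190/729, 217/729, 125/729, 197/729]

(P^3)[Y -> Y] = 224/729

Answer: 224/729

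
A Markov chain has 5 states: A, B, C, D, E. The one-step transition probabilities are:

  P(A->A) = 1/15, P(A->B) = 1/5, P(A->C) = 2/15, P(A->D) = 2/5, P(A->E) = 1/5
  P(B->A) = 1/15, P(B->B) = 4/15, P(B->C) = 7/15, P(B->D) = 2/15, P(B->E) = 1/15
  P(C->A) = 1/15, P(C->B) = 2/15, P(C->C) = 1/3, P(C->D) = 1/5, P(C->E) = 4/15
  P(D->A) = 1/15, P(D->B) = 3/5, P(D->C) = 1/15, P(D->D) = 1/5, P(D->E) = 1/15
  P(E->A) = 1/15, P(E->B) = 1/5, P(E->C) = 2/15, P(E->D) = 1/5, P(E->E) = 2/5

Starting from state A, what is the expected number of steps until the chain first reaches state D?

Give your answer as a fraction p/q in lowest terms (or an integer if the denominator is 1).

Answer: 1730/433

Derivation:
Let h_i = expected steps to first reach D from state i.
Boundary: h_D = 0.
First-step equations for the other states:
  h_A = 1 + 1/15*h_A + 1/5*h_B + 2/15*h_C + 2/5*h_D + 1/5*h_E
  h_B = 1 + 1/15*h_A + 4/15*h_B + 7/15*h_C + 2/15*h_D + 1/15*h_E
  h_C = 1 + 1/15*h_A + 2/15*h_B + 1/3*h_C + 1/5*h_D + 4/15*h_E
  h_E = 1 + 1/15*h_A + 1/5*h_B + 2/15*h_C + 1/5*h_D + 2/5*h_E

Substituting h_D = 0 and rearranging gives the linear system (I - Q) h = 1:
  [14/15, -1/5, -2/15, -1/5] . (h_A, h_B, h_C, h_E) = 1
  [-1/15, 11/15, -7/15, -1/15] . (h_A, h_B, h_C, h_E) = 1
  [-1/15, -2/15, 2/3, -4/15] . (h_A, h_B, h_C, h_E) = 1
  [-1/15, -1/5, -2/15, 3/5] . (h_A, h_B, h_C, h_E) = 1

Solving yields:
  h_A = 1730/433
  h_B = 4625/866
  h_C = 2150/433
  h_E = 4325/866

Starting state is A, so the expected hitting time is h_A = 1730/433.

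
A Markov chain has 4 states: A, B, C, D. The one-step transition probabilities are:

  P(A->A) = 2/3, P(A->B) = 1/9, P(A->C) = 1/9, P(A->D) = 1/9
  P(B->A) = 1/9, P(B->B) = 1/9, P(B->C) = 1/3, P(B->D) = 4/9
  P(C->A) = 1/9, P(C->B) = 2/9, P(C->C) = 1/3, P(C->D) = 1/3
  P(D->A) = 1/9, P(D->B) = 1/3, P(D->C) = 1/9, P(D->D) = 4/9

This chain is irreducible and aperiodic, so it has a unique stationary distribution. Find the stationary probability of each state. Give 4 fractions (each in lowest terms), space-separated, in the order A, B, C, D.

The stationary distribution satisfies pi = pi * P, i.e.:
  pi_A = 2/3*pi_A + 1/9*pi_B + 1/9*pi_C + 1/9*pi_D
  pi_B = 1/9*pi_A + 1/9*pi_B + 2/9*pi_C + 1/3*pi_D
  pi_C = 1/9*pi_A + 1/3*pi_B + 1/3*pi_C + 1/9*pi_D
  pi_D = 1/9*pi_A + 4/9*pi_B + 1/3*pi_C + 4/9*pi_D
with normalization: pi_A + pi_B + pi_C + pi_D = 1.

Using the first 3 balance equations plus normalization, the linear system A*pi = b is:
  [-1/3, 1/9, 1/9, 1/9] . pi = 0
  [1/9, -8/9, 2/9, 1/3] . pi = 0
  [1/9, 1/3, -2/3, 1/9] . pi = 0
  [1, 1, 1, 1] . pi = 1

Solving yields:
  pi_A = 1/4
  pi_B = 33/158
  pi_C = 16/79
  pi_D = 107/316

Verification (pi * P):
  1/4*2/3 + 33/158*1/9 + 16/79*1/9 + 107/316*1/9 = 1/4 = pi_A  (ok)
  1/4*1/9 + 33/158*1/9 + 16/79*2/9 + 107/316*1/3 = 33/158 = pi_B  (ok)
  1/4*1/9 + 33/158*1/3 + 16/79*1/3 + 107/316*1/9 = 16/79 = pi_C  (ok)
  1/4*1/9 + 33/158*4/9 + 16/79*1/3 + 107/316*4/9 = 107/316 = pi_D  (ok)

Answer: 1/4 33/158 16/79 107/316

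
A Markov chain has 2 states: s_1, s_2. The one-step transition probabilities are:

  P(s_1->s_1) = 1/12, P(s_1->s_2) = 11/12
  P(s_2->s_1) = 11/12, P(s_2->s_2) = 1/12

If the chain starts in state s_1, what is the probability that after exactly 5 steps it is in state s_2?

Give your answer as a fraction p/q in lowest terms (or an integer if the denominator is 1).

Computing P^5 by repeated multiplication:
P^1 =
  s_1: [1/12, 11/12]
  s_2: [11/12, 1/12]
P^2 =
  s_1: [61/72, 11/72]
  s_2: [11/72, 61/72]
P^3 =
  s_1: [91/432, 341/432]
  s_2: [341/432, 91/432]
P^4 =
  s_1: [1921/2592, 671/2592]
  s_2: [671/2592, 1921/2592]
P^5 =
  s_1: [4651/15552, 10901/15552]
  s_2: [10901/15552, 4651/15552]

(P^5)[s_1 -> s_2] = 10901/15552

Answer: 10901/15552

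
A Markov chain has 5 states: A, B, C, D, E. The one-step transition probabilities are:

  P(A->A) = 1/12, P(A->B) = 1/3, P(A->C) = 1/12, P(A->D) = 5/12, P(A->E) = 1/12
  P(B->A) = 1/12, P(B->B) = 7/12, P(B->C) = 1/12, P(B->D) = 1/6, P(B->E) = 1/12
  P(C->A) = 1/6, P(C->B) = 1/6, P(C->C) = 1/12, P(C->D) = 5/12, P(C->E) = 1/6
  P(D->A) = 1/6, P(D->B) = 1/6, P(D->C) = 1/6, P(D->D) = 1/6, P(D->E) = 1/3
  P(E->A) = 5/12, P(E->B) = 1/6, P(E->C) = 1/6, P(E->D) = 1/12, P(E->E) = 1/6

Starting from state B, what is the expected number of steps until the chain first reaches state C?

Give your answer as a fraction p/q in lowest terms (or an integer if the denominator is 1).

Let h_i = expected steps to first reach C from state i.
Boundary: h_C = 0.
First-step equations for the other states:
  h_A = 1 + 1/12*h_A + 1/3*h_B + 1/12*h_C + 5/12*h_D + 1/12*h_E
  h_B = 1 + 1/12*h_A + 7/12*h_B + 1/12*h_C + 1/6*h_D + 1/12*h_E
  h_D = 1 + 1/6*h_A + 1/6*h_B + 1/6*h_C + 1/6*h_D + 1/3*h_E
  h_E = 1 + 5/12*h_A + 1/6*h_B + 1/6*h_C + 1/12*h_D + 1/6*h_E

Substituting h_C = 0 and rearranging gives the linear system (I - Q) h = 1:
  [11/12, -1/3, -5/12, -1/12] . (h_A, h_B, h_D, h_E) = 1
  [-1/12, 5/12, -1/6, -1/12] . (h_A, h_B, h_D, h_E) = 1
  [-1/6, -1/6, 5/6, -1/3] . (h_A, h_B, h_D, h_E) = 1
  [-5/12, -1/6, -1/12, 5/6] . (h_A, h_B, h_D, h_E) = 1

Solving yields:
  h_A = 1006/115
  h_B = 1034/115
  h_D = 922/115
  h_E = 188/23

Starting state is B, so the expected hitting time is h_B = 1034/115.

Answer: 1034/115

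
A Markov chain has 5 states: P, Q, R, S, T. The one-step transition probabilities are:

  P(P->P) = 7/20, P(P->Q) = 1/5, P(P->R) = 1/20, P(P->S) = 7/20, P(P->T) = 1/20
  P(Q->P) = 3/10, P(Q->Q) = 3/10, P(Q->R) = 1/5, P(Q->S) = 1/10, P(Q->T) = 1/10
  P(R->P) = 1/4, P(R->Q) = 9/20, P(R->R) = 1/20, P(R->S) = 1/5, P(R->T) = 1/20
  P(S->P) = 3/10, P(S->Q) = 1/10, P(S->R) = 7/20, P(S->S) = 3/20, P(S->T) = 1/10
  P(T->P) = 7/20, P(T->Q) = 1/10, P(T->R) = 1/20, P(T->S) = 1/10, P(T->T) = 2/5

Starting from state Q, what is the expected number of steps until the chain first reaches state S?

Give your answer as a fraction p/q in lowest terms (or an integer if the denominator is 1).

Let h_i = expected steps to first reach S from state i.
Boundary: h_S = 0.
First-step equations for the other states:
  h_P = 1 + 7/20*h_P + 1/5*h_Q + 1/20*h_R + 7/20*h_S + 1/20*h_T
  h_Q = 1 + 3/10*h_P + 3/10*h_Q + 1/5*h_R + 1/10*h_S + 1/10*h_T
  h_R = 1 + 1/4*h_P + 9/20*h_Q + 1/20*h_R + 1/5*h_S + 1/20*h_T
  h_T = 1 + 7/20*h_P + 1/10*h_Q + 1/20*h_R + 1/10*h_S + 2/5*h_T

Substituting h_S = 0 and rearranging gives the linear system (I - Q) h = 1:
  [13/20, -1/5, -1/20, -1/20] . (h_P, h_Q, h_R, h_T) = 1
  [-3/10, 7/10, -1/5, -1/10] . (h_P, h_Q, h_R, h_T) = 1
  [-1/4, -9/20, 19/20, -1/20] . (h_P, h_Q, h_R, h_T) = 1
  [-7/20, -1/10, -1/20, 3/5] . (h_P, h_Q, h_R, h_T) = 1

Solving yields:
  h_P = 45250/11521
  h_Q = 60420/11521
  h_R = 55830/11521
  h_T = 60320/11521

Starting state is Q, so the expected hitting time is h_Q = 60420/11521.

Answer: 60420/11521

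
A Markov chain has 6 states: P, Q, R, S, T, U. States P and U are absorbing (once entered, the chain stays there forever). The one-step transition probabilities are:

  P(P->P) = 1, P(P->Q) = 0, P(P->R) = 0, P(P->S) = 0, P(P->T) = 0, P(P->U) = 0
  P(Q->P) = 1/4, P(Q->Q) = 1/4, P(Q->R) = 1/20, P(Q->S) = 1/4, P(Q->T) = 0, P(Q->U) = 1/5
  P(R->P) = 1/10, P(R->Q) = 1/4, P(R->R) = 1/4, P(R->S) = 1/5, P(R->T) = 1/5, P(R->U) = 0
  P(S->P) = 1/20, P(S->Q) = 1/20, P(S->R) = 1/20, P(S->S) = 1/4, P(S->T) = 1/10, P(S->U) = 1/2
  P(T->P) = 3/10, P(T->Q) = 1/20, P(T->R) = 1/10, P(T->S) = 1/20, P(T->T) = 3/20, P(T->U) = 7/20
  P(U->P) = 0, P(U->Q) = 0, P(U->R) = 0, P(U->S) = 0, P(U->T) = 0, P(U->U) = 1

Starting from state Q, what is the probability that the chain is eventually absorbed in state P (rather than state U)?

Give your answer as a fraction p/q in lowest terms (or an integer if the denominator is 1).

Let a_i = P(absorbed in P | start in state i).
Boundary conditions: a_P = 1, a_U = 0.
For each transient state i, a_i = sum_j P(i->j) * a_j:
  a_Q = 1/4*a_P + 1/4*a_Q + 1/20*a_R + 1/4*a_S + 0*a_T + 1/5*a_U
  a_R = 1/10*a_P + 1/4*a_Q + 1/4*a_R + 1/5*a_S + 1/5*a_T + 0*a_U
  a_S = 1/20*a_P + 1/20*a_Q + 1/20*a_R + 1/4*a_S + 1/10*a_T + 1/2*a_U
  a_T = 3/10*a_P + 1/20*a_Q + 1/10*a_R + 1/20*a_S + 3/20*a_T + 7/20*a_U

Substituting a_P = 1 and a_U = 0, rearrange to (I - Q) a = r where r[i] = P(i -> P):
  [3/4, -1/20, -1/4, 0] . (a_Q, a_R, a_S, a_T) = 1/4
  [-1/4, 3/4, -1/5, -1/5] . (a_Q, a_R, a_S, a_T) = 1/10
  [-1/20, -1/20, 3/4, -1/10] . (a_Q, a_R, a_S, a_T) = 1/20
  [-1/20, -1/10, -1/20, 17/20] . (a_Q, a_R, a_S, a_T) = 3/10

Solving yields:
  a_Q = 10693/25235
  a_R = 2225/5047
  a_S = 4619/25235
  a_T = 1588/3605

Starting state is Q, so the absorption probability is a_Q = 10693/25235.

Answer: 10693/25235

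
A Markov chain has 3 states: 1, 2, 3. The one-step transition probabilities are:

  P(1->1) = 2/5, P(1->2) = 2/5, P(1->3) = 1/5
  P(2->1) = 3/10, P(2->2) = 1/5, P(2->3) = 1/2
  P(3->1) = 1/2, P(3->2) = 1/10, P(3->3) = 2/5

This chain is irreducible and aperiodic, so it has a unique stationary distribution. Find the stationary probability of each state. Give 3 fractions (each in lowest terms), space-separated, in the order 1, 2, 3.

The stationary distribution satisfies pi = pi * P, i.e.:
  pi_1 = 2/5*pi_1 + 3/10*pi_2 + 1/2*pi_3
  pi_2 = 2/5*pi_1 + 1/5*pi_2 + 1/10*pi_3
  pi_3 = 1/5*pi_1 + 1/2*pi_2 + 2/5*pi_3
with normalization: pi_1 + pi_2 + pi_3 = 1.

Using the first 2 balance equations plus normalization, the linear system A*pi = b is:
  [-3/5, 3/10, 1/2] . pi = 0
  [2/5, -4/5, 1/10] . pi = 0
  [1, 1, 1] . pi = 1

Solving yields:
  pi_1 = 43/105
  pi_2 = 26/105
  pi_3 = 12/35

Verification (pi * P):
  43/105*2/5 + 26/105*3/10 + 12/35*1/2 = 43/105 = pi_1  (ok)
  43/105*2/5 + 26/105*1/5 + 12/35*1/10 = 26/105 = pi_2  (ok)
  43/105*1/5 + 26/105*1/2 + 12/35*2/5 = 12/35 = pi_3  (ok)

Answer: 43/105 26/105 12/35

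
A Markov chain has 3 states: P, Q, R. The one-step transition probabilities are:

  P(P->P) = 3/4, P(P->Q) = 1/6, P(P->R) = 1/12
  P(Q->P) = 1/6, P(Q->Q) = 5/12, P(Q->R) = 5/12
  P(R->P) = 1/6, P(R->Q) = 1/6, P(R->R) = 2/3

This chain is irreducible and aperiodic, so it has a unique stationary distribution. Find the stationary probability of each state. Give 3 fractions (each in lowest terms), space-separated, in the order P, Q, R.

Answer: 2/5 2/9 17/45

Derivation:
The stationary distribution satisfies pi = pi * P, i.e.:
  pi_P = 3/4*pi_P + 1/6*pi_Q + 1/6*pi_R
  pi_Q = 1/6*pi_P + 5/12*pi_Q + 1/6*pi_R
  pi_R = 1/12*pi_P + 5/12*pi_Q + 2/3*pi_R
with normalization: pi_P + pi_Q + pi_R = 1.

Using the first 2 balance equations plus normalization, the linear system A*pi = b is:
  [-1/4, 1/6, 1/6] . pi = 0
  [1/6, -7/12, 1/6] . pi = 0
  [1, 1, 1] . pi = 1

Solving yields:
  pi_P = 2/5
  pi_Q = 2/9
  pi_R = 17/45

Verification (pi * P):
  2/5*3/4 + 2/9*1/6 + 17/45*1/6 = 2/5 = pi_P  (ok)
  2/5*1/6 + 2/9*5/12 + 17/45*1/6 = 2/9 = pi_Q  (ok)
  2/5*1/12 + 2/9*5/12 + 17/45*2/3 = 17/45 = pi_R  (ok)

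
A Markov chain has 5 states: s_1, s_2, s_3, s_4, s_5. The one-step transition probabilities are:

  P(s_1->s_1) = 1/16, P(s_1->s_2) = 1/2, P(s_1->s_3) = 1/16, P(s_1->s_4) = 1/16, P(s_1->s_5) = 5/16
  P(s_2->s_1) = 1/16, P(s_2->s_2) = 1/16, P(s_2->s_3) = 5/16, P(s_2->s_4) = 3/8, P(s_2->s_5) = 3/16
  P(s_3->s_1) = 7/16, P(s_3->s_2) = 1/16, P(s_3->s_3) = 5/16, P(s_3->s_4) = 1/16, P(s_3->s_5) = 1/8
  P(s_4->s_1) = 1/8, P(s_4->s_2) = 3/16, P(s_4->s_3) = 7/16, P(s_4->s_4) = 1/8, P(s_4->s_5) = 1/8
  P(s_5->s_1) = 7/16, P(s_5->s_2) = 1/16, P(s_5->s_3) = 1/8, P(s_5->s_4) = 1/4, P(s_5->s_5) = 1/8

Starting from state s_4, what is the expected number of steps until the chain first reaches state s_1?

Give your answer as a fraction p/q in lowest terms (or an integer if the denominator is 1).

Let h_i = expected steps to first reach s_1 from state i.
Boundary: h_s_1 = 0.
First-step equations for the other states:
  h_s_2 = 1 + 1/16*h_s_1 + 1/16*h_s_2 + 5/16*h_s_3 + 3/8*h_s_4 + 3/16*h_s_5
  h_s_3 = 1 + 7/16*h_s_1 + 1/16*h_s_2 + 5/16*h_s_3 + 1/16*h_s_4 + 1/8*h_s_5
  h_s_4 = 1 + 1/8*h_s_1 + 3/16*h_s_2 + 7/16*h_s_3 + 1/8*h_s_4 + 1/8*h_s_5
  h_s_5 = 1 + 7/16*h_s_1 + 1/16*h_s_2 + 1/8*h_s_3 + 1/4*h_s_4 + 1/8*h_s_5

Substituting h_s_1 = 0 and rearranging gives the linear system (I - Q) h = 1:
  [15/16, -5/16, -3/8, -3/16] . (h_s_2, h_s_3, h_s_4, h_s_5) = 1
  [-1/16, 11/16, -1/16, -1/8] . (h_s_2, h_s_3, h_s_4, h_s_5) = 1
  [-3/16, -7/16, 7/8, -1/8] . (h_s_2, h_s_3, h_s_4, h_s_5) = 1
  [-1/16, -1/8, -1/4, 7/8] . (h_s_2, h_s_3, h_s_4, h_s_5) = 1

Solving yields:
  h_s_2 = 88464/21839
  h_s_3 = 58784/21839
  h_s_4 = 82336/21839
  h_s_5 = 63200/21839

Starting state is s_4, so the expected hitting time is h_s_4 = 82336/21839.

Answer: 82336/21839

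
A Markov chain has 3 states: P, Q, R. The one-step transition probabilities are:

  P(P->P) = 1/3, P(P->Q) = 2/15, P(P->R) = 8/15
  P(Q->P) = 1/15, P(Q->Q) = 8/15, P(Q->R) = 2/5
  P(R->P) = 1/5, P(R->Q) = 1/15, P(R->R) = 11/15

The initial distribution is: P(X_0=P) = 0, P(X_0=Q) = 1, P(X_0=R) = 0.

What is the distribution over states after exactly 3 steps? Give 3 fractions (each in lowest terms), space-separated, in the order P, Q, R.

Propagating the distribution step by step (d_{t+1} = d_t * P):
d_0 = (P=0, Q=1, R=0)
  d_1[P] = 0*1/3 + 1*1/15 + 0*1/5 = 1/15
  d_1[Q] = 0*2/15 + 1*8/15 + 0*1/15 = 8/15
  d_1[R] = 0*8/15 + 1*2/5 + 0*11/15 = 2/5
d_1 = (P=1/15, Q=8/15, R=2/5)
  d_2[P] = 1/15*1/3 + 8/15*1/15 + 2/5*1/5 = 31/225
  d_2[Q] = 1/15*2/15 + 8/15*8/15 + 2/5*1/15 = 8/25
  d_2[R] = 1/15*8/15 + 8/15*2/5 + 2/5*11/15 = 122/225
d_2 = (P=31/225, Q=8/25, R=122/225)
  d_3[P] = 31/225*1/3 + 8/25*1/15 + 122/225*1/5 = 593/3375
  d_3[Q] = 31/225*2/15 + 8/25*8/15 + 122/225*1/15 = 152/675
  d_3[R] = 31/225*8/15 + 8/25*2/5 + 122/225*11/15 = 674/1125
d_3 = (P=593/3375, Q=152/675, R=674/1125)

Answer: 593/3375 152/675 674/1125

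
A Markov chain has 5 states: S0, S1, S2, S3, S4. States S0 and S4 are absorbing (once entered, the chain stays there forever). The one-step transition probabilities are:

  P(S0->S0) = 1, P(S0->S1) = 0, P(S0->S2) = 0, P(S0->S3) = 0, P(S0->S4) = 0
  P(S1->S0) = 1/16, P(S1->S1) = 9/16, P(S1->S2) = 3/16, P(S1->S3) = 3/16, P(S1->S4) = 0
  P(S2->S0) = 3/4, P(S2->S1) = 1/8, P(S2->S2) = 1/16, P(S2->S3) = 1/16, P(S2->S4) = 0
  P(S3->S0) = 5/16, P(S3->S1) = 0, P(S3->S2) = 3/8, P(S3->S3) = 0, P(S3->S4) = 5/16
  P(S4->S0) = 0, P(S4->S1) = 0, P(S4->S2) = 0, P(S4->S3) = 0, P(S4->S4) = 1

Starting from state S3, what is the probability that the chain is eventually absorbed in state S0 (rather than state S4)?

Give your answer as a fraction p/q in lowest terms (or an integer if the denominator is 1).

Let a_i = P(absorbed in S0 | start in state i).
Boundary conditions: a_S0 = 1, a_S4 = 0.
For each transient state i, a_i = sum_j P(i->j) * a_j:
  a_S1 = 1/16*a_S0 + 9/16*a_S1 + 3/16*a_S2 + 3/16*a_S3 + 0*a_S4
  a_S2 = 3/4*a_S0 + 1/8*a_S1 + 1/16*a_S2 + 1/16*a_S3 + 0*a_S4
  a_S3 = 5/16*a_S0 + 0*a_S1 + 3/8*a_S2 + 0*a_S3 + 5/16*a_S4

Substituting a_S0 = 1 and a_S4 = 0, rearrange to (I - Q) a = r where r[i] = P(i -> S0):
  [7/16, -3/16, -3/16] . (a_S1, a_S2, a_S3) = 1/16
  [-1/8, 15/16, -1/16] . (a_S1, a_S2, a_S3) = 3/4
  [0, -3/8, 1] . (a_S1, a_S2, a_S3) = 5/16

Solving yields:
  a_S1 = 211/251
  a_S2 = 1441/1506
  a_S3 = 337/502

Starting state is S3, so the absorption probability is a_S3 = 337/502.

Answer: 337/502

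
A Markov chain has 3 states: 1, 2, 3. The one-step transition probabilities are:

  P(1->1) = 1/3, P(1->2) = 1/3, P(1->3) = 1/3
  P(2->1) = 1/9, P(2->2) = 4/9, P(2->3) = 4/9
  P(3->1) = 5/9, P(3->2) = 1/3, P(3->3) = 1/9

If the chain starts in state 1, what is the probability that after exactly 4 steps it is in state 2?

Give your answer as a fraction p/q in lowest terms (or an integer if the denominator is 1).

Answer: 820/2187

Derivation:
Computing P^4 by repeated multiplication:
P^1 =
  1: [1/3, 1/3, 1/3]
  2: [1/9, 4/9, 4/9]
  3: [5/9, 1/3, 1/9]
P^2 =
  1: [1/3, 10/27, 8/27]
  2: [1/3, 31/81, 23/81]
  3: [23/81, 10/27, 28/81]
P^3 =
  1: [77/243, 91/243, 25/81]
  2: [227/729, 274/729, 76/243]
  3: [239/729, 91/243, 217/729]
P^4 =
  1: [697/2187, 820/2187, 670/2187]
  2: [2095/6561, 2461/6561, 2005/6561]
  3: [2075/6561, 820/2187, 2026/6561]

(P^4)[1 -> 2] = 820/2187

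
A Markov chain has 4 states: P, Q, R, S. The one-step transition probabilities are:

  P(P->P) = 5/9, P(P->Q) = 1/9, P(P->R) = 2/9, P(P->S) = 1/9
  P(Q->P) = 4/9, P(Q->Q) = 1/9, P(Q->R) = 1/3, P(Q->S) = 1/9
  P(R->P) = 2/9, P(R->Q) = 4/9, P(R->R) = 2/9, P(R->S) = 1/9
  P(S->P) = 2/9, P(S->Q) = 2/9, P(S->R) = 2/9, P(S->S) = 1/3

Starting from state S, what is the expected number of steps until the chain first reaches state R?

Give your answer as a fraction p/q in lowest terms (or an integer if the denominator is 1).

Answer: 279/67

Derivation:
Let h_i = expected steps to first reach R from state i.
Boundary: h_R = 0.
First-step equations for the other states:
  h_P = 1 + 5/9*h_P + 1/9*h_Q + 2/9*h_R + 1/9*h_S
  h_Q = 1 + 4/9*h_P + 1/9*h_Q + 1/3*h_R + 1/9*h_S
  h_S = 1 + 2/9*h_P + 2/9*h_Q + 2/9*h_R + 1/3*h_S

Substituting h_R = 0 and rearranging gives the linear system (I - Q) h = 1:
  [4/9, -1/9, -1/9] . (h_P, h_Q, h_S) = 1
  [-4/9, 8/9, -1/9] . (h_P, h_Q, h_S) = 1
  [-2/9, -2/9, 2/3] . (h_P, h_Q, h_S) = 1

Solving yields:
  h_P = 567/134
  h_Q = 252/67
  h_S = 279/67

Starting state is S, so the expected hitting time is h_S = 279/67.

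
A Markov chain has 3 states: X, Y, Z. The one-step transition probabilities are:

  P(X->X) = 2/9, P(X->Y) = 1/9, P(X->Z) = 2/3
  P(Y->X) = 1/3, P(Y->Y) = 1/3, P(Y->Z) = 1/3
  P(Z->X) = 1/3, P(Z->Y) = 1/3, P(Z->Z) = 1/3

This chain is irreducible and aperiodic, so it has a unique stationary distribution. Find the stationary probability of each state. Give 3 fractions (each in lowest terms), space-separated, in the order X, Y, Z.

Answer: 3/10 4/15 13/30

Derivation:
The stationary distribution satisfies pi = pi * P, i.e.:
  pi_X = 2/9*pi_X + 1/3*pi_Y + 1/3*pi_Z
  pi_Y = 1/9*pi_X + 1/3*pi_Y + 1/3*pi_Z
  pi_Z = 2/3*pi_X + 1/3*pi_Y + 1/3*pi_Z
with normalization: pi_X + pi_Y + pi_Z = 1.

Using the first 2 balance equations plus normalization, the linear system A*pi = b is:
  [-7/9, 1/3, 1/3] . pi = 0
  [1/9, -2/3, 1/3] . pi = 0
  [1, 1, 1] . pi = 1

Solving yields:
  pi_X = 3/10
  pi_Y = 4/15
  pi_Z = 13/30

Verification (pi * P):
  3/10*2/9 + 4/15*1/3 + 13/30*1/3 = 3/10 = pi_X  (ok)
  3/10*1/9 + 4/15*1/3 + 13/30*1/3 = 4/15 = pi_Y  (ok)
  3/10*2/3 + 4/15*1/3 + 13/30*1/3 = 13/30 = pi_Z  (ok)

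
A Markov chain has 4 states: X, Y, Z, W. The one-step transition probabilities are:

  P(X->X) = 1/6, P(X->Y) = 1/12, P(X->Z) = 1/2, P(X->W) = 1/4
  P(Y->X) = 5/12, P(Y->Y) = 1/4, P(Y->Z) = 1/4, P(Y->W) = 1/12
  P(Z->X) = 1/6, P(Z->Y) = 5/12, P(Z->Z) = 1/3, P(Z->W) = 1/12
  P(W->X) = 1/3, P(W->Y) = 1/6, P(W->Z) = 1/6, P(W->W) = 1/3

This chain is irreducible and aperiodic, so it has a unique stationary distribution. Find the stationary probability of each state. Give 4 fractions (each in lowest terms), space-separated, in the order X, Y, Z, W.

Answer: 29/113 28/113 37/113 19/113

Derivation:
The stationary distribution satisfies pi = pi * P, i.e.:
  pi_X = 1/6*pi_X + 5/12*pi_Y + 1/6*pi_Z + 1/3*pi_W
  pi_Y = 1/12*pi_X + 1/4*pi_Y + 5/12*pi_Z + 1/6*pi_W
  pi_Z = 1/2*pi_X + 1/4*pi_Y + 1/3*pi_Z + 1/6*pi_W
  pi_W = 1/4*pi_X + 1/12*pi_Y + 1/12*pi_Z + 1/3*pi_W
with normalization: pi_X + pi_Y + pi_Z + pi_W = 1.

Using the first 3 balance equations plus normalization, the linear system A*pi = b is:
  [-5/6, 5/12, 1/6, 1/3] . pi = 0
  [1/12, -3/4, 5/12, 1/6] . pi = 0
  [1/2, 1/4, -2/3, 1/6] . pi = 0
  [1, 1, 1, 1] . pi = 1

Solving yields:
  pi_X = 29/113
  pi_Y = 28/113
  pi_Z = 37/113
  pi_W = 19/113

Verification (pi * P):
  29/113*1/6 + 28/113*5/12 + 37/113*1/6 + 19/113*1/3 = 29/113 = pi_X  (ok)
  29/113*1/12 + 28/113*1/4 + 37/113*5/12 + 19/113*1/6 = 28/113 = pi_Y  (ok)
  29/113*1/2 + 28/113*1/4 + 37/113*1/3 + 19/113*1/6 = 37/113 = pi_Z  (ok)
  29/113*1/4 + 28/113*1/12 + 37/113*1/12 + 19/113*1/3 = 19/113 = pi_W  (ok)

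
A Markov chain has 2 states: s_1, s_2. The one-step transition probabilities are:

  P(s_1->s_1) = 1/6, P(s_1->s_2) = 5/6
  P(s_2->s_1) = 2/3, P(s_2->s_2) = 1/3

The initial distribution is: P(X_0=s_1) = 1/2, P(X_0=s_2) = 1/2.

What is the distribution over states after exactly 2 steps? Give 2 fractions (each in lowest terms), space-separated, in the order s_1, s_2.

Propagating the distribution step by step (d_{t+1} = d_t * P):
d_0 = (s_1=1/2, s_2=1/2)
  d_1[s_1] = 1/2*1/6 + 1/2*2/3 = 5/12
  d_1[s_2] = 1/2*5/6 + 1/2*1/3 = 7/12
d_1 = (s_1=5/12, s_2=7/12)
  d_2[s_1] = 5/12*1/6 + 7/12*2/3 = 11/24
  d_2[s_2] = 5/12*5/6 + 7/12*1/3 = 13/24
d_2 = (s_1=11/24, s_2=13/24)

Answer: 11/24 13/24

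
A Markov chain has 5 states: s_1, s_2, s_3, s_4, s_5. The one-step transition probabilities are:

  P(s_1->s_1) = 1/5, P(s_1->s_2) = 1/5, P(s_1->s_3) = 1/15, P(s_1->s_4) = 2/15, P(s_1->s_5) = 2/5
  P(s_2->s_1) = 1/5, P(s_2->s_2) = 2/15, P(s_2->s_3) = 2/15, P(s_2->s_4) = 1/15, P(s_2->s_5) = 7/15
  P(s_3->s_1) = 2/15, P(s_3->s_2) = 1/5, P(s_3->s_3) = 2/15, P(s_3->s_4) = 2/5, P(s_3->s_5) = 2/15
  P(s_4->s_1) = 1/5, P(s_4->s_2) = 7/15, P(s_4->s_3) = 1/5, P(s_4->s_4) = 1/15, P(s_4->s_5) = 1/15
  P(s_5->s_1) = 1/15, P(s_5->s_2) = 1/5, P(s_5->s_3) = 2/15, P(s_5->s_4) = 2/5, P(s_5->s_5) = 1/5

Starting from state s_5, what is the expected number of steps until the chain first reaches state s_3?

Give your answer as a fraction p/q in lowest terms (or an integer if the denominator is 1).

Let h_i = expected steps to first reach s_3 from state i.
Boundary: h_s_3 = 0.
First-step equations for the other states:
  h_s_1 = 1 + 1/5*h_s_1 + 1/5*h_s_2 + 1/15*h_s_3 + 2/15*h_s_4 + 2/5*h_s_5
  h_s_2 = 1 + 1/5*h_s_1 + 2/15*h_s_2 + 2/15*h_s_3 + 1/15*h_s_4 + 7/15*h_s_5
  h_s_4 = 1 + 1/5*h_s_1 + 7/15*h_s_2 + 1/5*h_s_3 + 1/15*h_s_4 + 1/15*h_s_5
  h_s_5 = 1 + 1/15*h_s_1 + 1/5*h_s_2 + 2/15*h_s_3 + 2/5*h_s_4 + 1/5*h_s_5

Substituting h_s_3 = 0 and rearranging gives the linear system (I - Q) h = 1:
  [4/5, -1/5, -2/15, -2/5] . (h_s_1, h_s_2, h_s_4, h_s_5) = 1
  [-1/5, 13/15, -1/15, -7/15] . (h_s_1, h_s_2, h_s_4, h_s_5) = 1
  [-1/5, -7/15, 14/15, -1/15] . (h_s_1, h_s_2, h_s_4, h_s_5) = 1
  [-1/15, -1/5, -2/5, 4/5] . (h_s_1, h_s_2, h_s_4, h_s_5) = 1

Solving yields:
  h_s_1 = 14952/1891
  h_s_2 = 14049/1891
  h_s_4 = 13236/1891
  h_s_5 = 13740/1891

Starting state is s_5, so the expected hitting time is h_s_5 = 13740/1891.

Answer: 13740/1891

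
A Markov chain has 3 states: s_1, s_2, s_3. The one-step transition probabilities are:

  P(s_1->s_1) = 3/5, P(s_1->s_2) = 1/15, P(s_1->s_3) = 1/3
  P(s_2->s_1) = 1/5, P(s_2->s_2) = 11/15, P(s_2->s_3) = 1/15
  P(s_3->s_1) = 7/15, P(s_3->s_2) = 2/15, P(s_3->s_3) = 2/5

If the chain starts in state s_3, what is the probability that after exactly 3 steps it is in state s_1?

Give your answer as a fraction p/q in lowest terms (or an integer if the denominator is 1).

Computing P^3 by repeated multiplication:
P^1 =
  s_1: [3/5, 1/15, 1/3]
  s_2: [1/5, 11/15, 1/15]
  s_3: [7/15, 2/15, 2/5]
P^2 =
  s_1: [119/225, 2/15, 76/225]
  s_2: [67/225, 14/25, 32/225]
  s_3: [37/75, 41/225, 73/225]
P^3 =
  s_1: [1693/3375, 601/3375, 1081/3375]
  s_2: [241/675, 1517/3375, 653/3375]
  s_3: [1633/3375, 236/1125, 1034/3375]

(P^3)[s_3 -> s_1] = 1633/3375

Answer: 1633/3375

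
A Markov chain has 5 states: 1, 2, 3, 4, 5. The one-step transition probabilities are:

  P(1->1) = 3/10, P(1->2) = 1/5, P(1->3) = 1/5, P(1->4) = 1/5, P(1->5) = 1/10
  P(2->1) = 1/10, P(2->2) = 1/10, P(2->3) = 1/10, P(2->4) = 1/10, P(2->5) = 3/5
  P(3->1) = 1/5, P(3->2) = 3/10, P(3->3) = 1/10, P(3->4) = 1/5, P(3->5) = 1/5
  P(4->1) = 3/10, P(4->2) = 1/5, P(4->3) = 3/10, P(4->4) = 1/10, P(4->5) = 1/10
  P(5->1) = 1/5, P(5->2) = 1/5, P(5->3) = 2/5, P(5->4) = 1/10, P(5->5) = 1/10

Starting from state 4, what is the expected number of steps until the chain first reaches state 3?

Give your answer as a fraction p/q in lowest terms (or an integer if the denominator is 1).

Answer: 11000/2841

Derivation:
Let h_i = expected steps to first reach 3 from state i.
Boundary: h_3 = 0.
First-step equations for the other states:
  h_1 = 1 + 3/10*h_1 + 1/5*h_2 + 1/5*h_3 + 1/5*h_4 + 1/10*h_5
  h_2 = 1 + 1/10*h_1 + 1/10*h_2 + 1/10*h_3 + 1/10*h_4 + 3/5*h_5
  h_4 = 1 + 3/10*h_1 + 1/5*h_2 + 3/10*h_3 + 1/10*h_4 + 1/10*h_5
  h_5 = 1 + 1/5*h_1 + 1/5*h_2 + 2/5*h_3 + 1/10*h_4 + 1/10*h_5

Substituting h_3 = 0 and rearranging gives the linear system (I - Q) h = 1:
  [7/10, -1/5, -1/5, -1/10] . (h_1, h_2, h_4, h_5) = 1
  [-1/10, 9/10, -1/10, -3/5] . (h_1, h_2, h_4, h_5) = 1
  [-3/10, -1/5, 9/10, -1/10] . (h_1, h_2, h_4, h_5) = 1
  [-1/5, -1/5, -1/10, 9/10] . (h_1, h_2, h_4, h_5) = 1

Solving yields:
  h_1 = 12100/2841
  h_2 = 12250/2841
  h_4 = 11000/2841
  h_5 = 9790/2841

Starting state is 4, so the expected hitting time is h_4 = 11000/2841.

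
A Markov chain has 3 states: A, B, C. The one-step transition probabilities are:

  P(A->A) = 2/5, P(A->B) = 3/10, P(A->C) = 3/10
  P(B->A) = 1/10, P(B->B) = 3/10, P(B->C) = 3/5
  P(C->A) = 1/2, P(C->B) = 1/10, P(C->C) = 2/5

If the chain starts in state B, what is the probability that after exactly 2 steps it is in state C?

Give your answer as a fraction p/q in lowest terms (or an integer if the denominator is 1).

Computing P^2 by repeated multiplication:
P^1 =
  A: [2/5, 3/10, 3/10]
  B: [1/10, 3/10, 3/5]
  C: [1/2, 1/10, 2/5]
P^2 =
  A: [17/50, 6/25, 21/50]
  B: [37/100, 9/50, 9/20]
  C: [41/100, 11/50, 37/100]

(P^2)[B -> C] = 9/20

Answer: 9/20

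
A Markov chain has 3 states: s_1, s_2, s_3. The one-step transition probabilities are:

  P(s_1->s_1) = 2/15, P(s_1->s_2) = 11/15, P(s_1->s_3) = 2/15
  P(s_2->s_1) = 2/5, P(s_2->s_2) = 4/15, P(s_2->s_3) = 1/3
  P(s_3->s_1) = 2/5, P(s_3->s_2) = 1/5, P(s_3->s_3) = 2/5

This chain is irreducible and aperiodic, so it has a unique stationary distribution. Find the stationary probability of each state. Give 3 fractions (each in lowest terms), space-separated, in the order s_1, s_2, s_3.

Answer: 6/19 15/38 11/38

Derivation:
The stationary distribution satisfies pi = pi * P, i.e.:
  pi_s_1 = 2/15*pi_s_1 + 2/5*pi_s_2 + 2/5*pi_s_3
  pi_s_2 = 11/15*pi_s_1 + 4/15*pi_s_2 + 1/5*pi_s_3
  pi_s_3 = 2/15*pi_s_1 + 1/3*pi_s_2 + 2/5*pi_s_3
with normalization: pi_s_1 + pi_s_2 + pi_s_3 = 1.

Using the first 2 balance equations plus normalization, the linear system A*pi = b is:
  [-13/15, 2/5, 2/5] . pi = 0
  [11/15, -11/15, 1/5] . pi = 0
  [1, 1, 1] . pi = 1

Solving yields:
  pi_s_1 = 6/19
  pi_s_2 = 15/38
  pi_s_3 = 11/38

Verification (pi * P):
  6/19*2/15 + 15/38*2/5 + 11/38*2/5 = 6/19 = pi_s_1  (ok)
  6/19*11/15 + 15/38*4/15 + 11/38*1/5 = 15/38 = pi_s_2  (ok)
  6/19*2/15 + 15/38*1/3 + 11/38*2/5 = 11/38 = pi_s_3  (ok)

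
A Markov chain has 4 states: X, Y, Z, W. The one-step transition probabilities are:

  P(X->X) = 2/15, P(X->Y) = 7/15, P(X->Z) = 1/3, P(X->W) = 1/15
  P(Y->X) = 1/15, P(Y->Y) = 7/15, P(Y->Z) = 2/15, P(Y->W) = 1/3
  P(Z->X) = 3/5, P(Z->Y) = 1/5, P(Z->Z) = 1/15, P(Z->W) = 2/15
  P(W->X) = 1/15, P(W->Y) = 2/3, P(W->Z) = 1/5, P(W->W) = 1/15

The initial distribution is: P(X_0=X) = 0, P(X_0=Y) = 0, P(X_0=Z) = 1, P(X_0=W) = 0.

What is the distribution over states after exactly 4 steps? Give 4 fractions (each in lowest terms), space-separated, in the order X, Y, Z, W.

Propagating the distribution step by step (d_{t+1} = d_t * P):
d_0 = (X=0, Y=0, Z=1, W=0)
  d_1[X] = 0*2/15 + 0*1/15 + 1*3/5 + 0*1/15 = 3/5
  d_1[Y] = 0*7/15 + 0*7/15 + 1*1/5 + 0*2/3 = 1/5
  d_1[Z] = 0*1/3 + 0*2/15 + 1*1/15 + 0*1/5 = 1/15
  d_1[W] = 0*1/15 + 0*1/3 + 1*2/15 + 0*1/15 = 2/15
d_1 = (X=3/5, Y=1/5, Z=1/15, W=2/15)
  d_2[X] = 3/5*2/15 + 1/5*1/15 + 1/15*3/5 + 2/15*1/15 = 32/225
  d_2[Y] = 3/5*7/15 + 1/5*7/15 + 1/15*1/5 + 2/15*2/3 = 107/225
  d_2[Z] = 3/5*1/3 + 1/5*2/15 + 1/15*1/15 + 2/15*1/5 = 58/225
  d_2[W] = 3/5*1/15 + 1/5*1/3 + 1/15*2/15 + 2/15*1/15 = 28/225
d_2 = (X=32/225, Y=107/225, Z=58/225, W=28/225)
  d_3[X] = 32/225*2/15 + 107/225*1/15 + 58/225*3/5 + 28/225*1/15 = 721/3375
  d_3[Y] = 32/225*7/15 + 107/225*7/15 + 58/225*1/5 + 28/225*2/3 = 1427/3375
  d_3[Z] = 32/225*1/3 + 107/225*2/15 + 58/225*1/15 + 28/225*1/5 = 172/1125
  d_3[W] = 32/225*1/15 + 107/225*1/3 + 58/225*2/15 + 28/225*1/15 = 79/375
d_3 = (X=721/3375, Y=1427/3375, Z=172/1125, W=79/375)
  d_4[X] = 721/3375*2/15 + 1427/3375*1/15 + 172/1125*3/5 + 79/375*1/15 = 8224/50625
  d_4[Y] = 721/3375*7/15 + 1427/3375*7/15 + 172/1125*1/5 + 79/375*2/3 = 7898/16875
  d_4[Z] = 721/3375*1/3 + 1427/3375*2/15 + 172/1125*1/15 + 79/375*1/5 = 1012/5625
  d_4[W] = 721/3375*1/15 + 1427/3375*1/3 + 172/1125*2/15 + 79/375*1/15 = 9599/50625
d_4 = (X=8224/50625, Y=7898/16875, Z=1012/5625, W=9599/50625)

Answer: 8224/50625 7898/16875 1012/5625 9599/50625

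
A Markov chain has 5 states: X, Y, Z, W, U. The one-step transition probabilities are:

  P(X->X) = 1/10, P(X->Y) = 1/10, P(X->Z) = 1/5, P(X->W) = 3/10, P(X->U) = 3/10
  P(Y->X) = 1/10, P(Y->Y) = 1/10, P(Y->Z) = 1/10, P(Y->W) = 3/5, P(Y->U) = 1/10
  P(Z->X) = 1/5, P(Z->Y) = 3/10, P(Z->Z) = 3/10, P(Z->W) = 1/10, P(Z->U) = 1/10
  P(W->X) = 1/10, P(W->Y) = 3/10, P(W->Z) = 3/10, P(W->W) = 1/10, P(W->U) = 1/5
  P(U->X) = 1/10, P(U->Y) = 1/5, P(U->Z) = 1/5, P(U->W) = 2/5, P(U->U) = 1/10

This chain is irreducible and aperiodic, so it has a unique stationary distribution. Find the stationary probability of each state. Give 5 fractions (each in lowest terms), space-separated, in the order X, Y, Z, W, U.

The stationary distribution satisfies pi = pi * P, i.e.:
  pi_X = 1/10*pi_X + 1/10*pi_Y + 1/5*pi_Z + 1/10*pi_W + 1/10*pi_U
  pi_Y = 1/10*pi_X + 1/10*pi_Y + 3/10*pi_Z + 3/10*pi_W + 1/5*pi_U
  pi_Z = 1/5*pi_X + 1/10*pi_Y + 3/10*pi_Z + 3/10*pi_W + 1/5*pi_U
  pi_W = 3/10*pi_X + 3/5*pi_Y + 1/10*pi_Z + 1/10*pi_W + 2/5*pi_U
  pi_U = 3/10*pi_X + 1/10*pi_Y + 1/10*pi_Z + 1/5*pi_W + 1/10*pi_U
with normalization: pi_X + pi_Y + pi_Z + pi_W + pi_U = 1.

Using the first 4 balance equations plus normalization, the linear system A*pi = b is:
  [-9/10, 1/10, 1/5, 1/10, 1/10] . pi = 0
  [1/10, -9/10, 3/10, 3/10, 1/5] . pi = 0
  [1/5, 1/10, -7/10, 3/10, 1/5] . pi = 0
  [3/10, 3/5, 1/10, -9/10, 2/5] . pi = 0
  [1, 1, 1, 1, 1] . pi = 1

Solving yields:
  pi_X = 1610/13099
  pi_Y = 2840/13099
  pi_Z = 3001/13099
  pi_W = 3651/13099
  pi_U = 1997/13099

Verification (pi * P):
  1610/13099*1/10 + 2840/13099*1/10 + 3001/13099*1/5 + 3651/13099*1/10 + 1997/13099*1/10 = 1610/13099 = pi_X  (ok)
  1610/13099*1/10 + 2840/13099*1/10 + 3001/13099*3/10 + 3651/13099*3/10 + 1997/13099*1/5 = 2840/13099 = pi_Y  (ok)
  1610/13099*1/5 + 2840/13099*1/10 + 3001/13099*3/10 + 3651/13099*3/10 + 1997/13099*1/5 = 3001/13099 = pi_Z  (ok)
  1610/13099*3/10 + 2840/13099*3/5 + 3001/13099*1/10 + 3651/13099*1/10 + 1997/13099*2/5 = 3651/13099 = pi_W  (ok)
  1610/13099*3/10 + 2840/13099*1/10 + 3001/13099*1/10 + 3651/13099*1/5 + 1997/13099*1/10 = 1997/13099 = pi_U  (ok)

Answer: 1610/13099 2840/13099 3001/13099 3651/13099 1997/13099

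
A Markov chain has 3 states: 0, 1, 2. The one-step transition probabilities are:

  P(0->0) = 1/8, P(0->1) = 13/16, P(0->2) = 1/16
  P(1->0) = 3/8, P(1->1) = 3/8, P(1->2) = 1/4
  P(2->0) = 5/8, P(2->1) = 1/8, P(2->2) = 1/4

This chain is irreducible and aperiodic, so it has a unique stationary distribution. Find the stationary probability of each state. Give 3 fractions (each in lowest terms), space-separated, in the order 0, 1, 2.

The stationary distribution satisfies pi = pi * P, i.e.:
  pi_0 = 1/8*pi_0 + 3/8*pi_1 + 5/8*pi_2
  pi_1 = 13/16*pi_0 + 3/8*pi_1 + 1/8*pi_2
  pi_2 = 1/16*pi_0 + 1/4*pi_1 + 1/4*pi_2
with normalization: pi_0 + pi_1 + pi_2 = 1.

Using the first 2 balance equations plus normalization, the linear system A*pi = b is:
  [-7/8, 3/8, 5/8] . pi = 0
  [13/16, -5/8, 1/8] . pi = 0
  [1, 1, 1] . pi = 1

Solving yields:
  pi_0 = 28/83
  pi_1 = 79/166
  pi_2 = 31/166

Verification (pi * P):
  28/83*1/8 + 79/166*3/8 + 31/166*5/8 = 28/83 = pi_0  (ok)
  28/83*13/16 + 79/166*3/8 + 31/166*1/8 = 79/166 = pi_1  (ok)
  28/83*1/16 + 79/166*1/4 + 31/166*1/4 = 31/166 = pi_2  (ok)

Answer: 28/83 79/166 31/166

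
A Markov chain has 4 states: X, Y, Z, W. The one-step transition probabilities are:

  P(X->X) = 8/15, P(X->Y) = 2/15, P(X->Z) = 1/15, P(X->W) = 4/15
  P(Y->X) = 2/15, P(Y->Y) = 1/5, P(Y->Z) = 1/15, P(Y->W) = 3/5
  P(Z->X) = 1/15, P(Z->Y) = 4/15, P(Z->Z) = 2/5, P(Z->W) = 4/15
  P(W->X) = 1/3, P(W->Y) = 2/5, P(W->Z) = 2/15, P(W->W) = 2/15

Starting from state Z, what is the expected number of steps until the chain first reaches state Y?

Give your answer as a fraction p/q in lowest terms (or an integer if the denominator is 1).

Let h_i = expected steps to first reach Y from state i.
Boundary: h_Y = 0.
First-step equations for the other states:
  h_X = 1 + 8/15*h_X + 2/15*h_Y + 1/15*h_Z + 4/15*h_W
  h_Z = 1 + 1/15*h_X + 4/15*h_Y + 2/5*h_Z + 4/15*h_W
  h_W = 1 + 1/3*h_X + 2/5*h_Y + 2/15*h_Z + 2/15*h_W

Substituting h_Y = 0 and rearranging gives the linear system (I - Q) h = 1:
  [7/15, -1/15, -4/15] . (h_X, h_Z, h_W) = 1
  [-1/15, 3/5, -4/15] . (h_X, h_Z, h_W) = 1
  [-1/3, -2/15, 13/15] . (h_X, h_Z, h_W) = 1

Solving yields:
  h_X = 1275/271
  h_Z = 1020/271
  h_W = 960/271

Starting state is Z, so the expected hitting time is h_Z = 1020/271.

Answer: 1020/271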